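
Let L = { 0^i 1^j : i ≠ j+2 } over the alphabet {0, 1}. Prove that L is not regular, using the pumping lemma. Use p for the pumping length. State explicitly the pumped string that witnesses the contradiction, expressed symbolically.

0^{p+p!} 1^{p+p!-2}

Assume L is regular. Let p be the pumping length given by the pumping lemma.
Choose w = 0^p 1^{p+p!-2}. Since p ≠ (p+p!-2)+2 = p+p!, w ∈ L; and |w| ≥ p.
The pumping lemma gives a decomposition w = xyz where |xy| ≤ p and y is nonempty.
The first p characters of w are 0's, so xy (and hence y) consists only of 0's. Write y = 0^k, 1 ≤ k ≤ p.
Since 1 ≤ k ≤ p, k divides p!; set t = 1 + p!/k. Then xy^t z has p + (p!/k)·k = p + p! copies of 0. Now the 0-count is p+p! and (1-count)+2 = (p+p!-2)+2 = p+p!, so i ≠ j+2 fails. So xy^t z = 0^{p+p!} 1^{p+p!-2} ∉ L.
Contradiction. Therefore L is not regular.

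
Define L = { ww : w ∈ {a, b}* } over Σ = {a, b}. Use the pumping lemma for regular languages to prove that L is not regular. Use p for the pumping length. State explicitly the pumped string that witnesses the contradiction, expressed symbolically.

a^{p+k} b^p a^p b^p

Assume L is regular; let p be its pumping constant.
Take w = a^p b^p a^p b^p = uu where u = a^pb^p; then w ∈ L and |w| = 4p ≥ p.
By the pumping lemma, w = xyz with |xy| ≤ p and y is nonempty.
Because |xy| ≤ p and w begins with p copies of a, we have y = a^k with 1 ≤ k ≤ p.
Pump with i = 2: xy^2z = a^{p+k} b^p a^p b^p, of length 4p+k. Suppose this equals vv. The string starts with a and ends with b, so v does too; thus the boundary between the two copies of v is a b→a transition. There is exactly one such transition, at position 2p+k, so |v| = 2p+k and |vv| = 4p+2k ≠ 4p+k since k ≥ 1. So xy^2z ∉ L.
This contradicts the pumping lemma, so L is not regular.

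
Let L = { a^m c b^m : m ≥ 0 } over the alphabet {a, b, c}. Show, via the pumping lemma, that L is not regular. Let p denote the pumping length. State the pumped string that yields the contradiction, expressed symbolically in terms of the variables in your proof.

Assume L is regular. Let p be the pumping length given by the pumping lemma.
Take w = a^p c b^p ∈ L with |w| = 2p+1 ≥ p.
By the pumping lemma, w = xyz with |xy| ≤ p and y is nonempty.
Since the first p symbols of w are all a's and |xy| ≤ p, y lies entirely in the leading a-block: y = a^k for some k with 1 ≤ k ≤ p.
Pump with i = 2: xy^2z = a^{p+k} c b^p, which would require p+k = p. But k ≥ 1, so xy^2z ∉ L.
Contradiction. Therefore L is not regular.

a^{p+k} c b^p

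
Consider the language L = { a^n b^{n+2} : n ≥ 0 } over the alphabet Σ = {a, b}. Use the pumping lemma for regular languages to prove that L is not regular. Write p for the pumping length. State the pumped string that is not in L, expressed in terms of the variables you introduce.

Toward a contradiction, assume L is regular with pumping length p.
Choose w = a^p b^{p+2}, which is in L with |w| = 2p+2 ≥ p.
By the pumping lemma, w = xyz with |xy| ≤ p and |y| > 0.
The first p characters of w are a's, so xy (and hence y) consists only of a's. Write y = a^k, 1 ≤ k ≤ p.
Pump with i = 2: xy^2z = a^{p+k} b^{p+2}. For this to lie in L we would need p+2 = (p+k)+2, which forces k = 0. But k ≥ 1, so xy^2z ∉ L.
Contradiction. Therefore L is not regular.

a^{p+k} b^{p+2}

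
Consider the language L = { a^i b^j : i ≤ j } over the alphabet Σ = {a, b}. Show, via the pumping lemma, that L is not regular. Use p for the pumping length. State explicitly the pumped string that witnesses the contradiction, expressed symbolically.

Suppose for contradiction that L is regular, and let p be the pumping length.
Choose w = a^p b^p ∈ L, with |w| = 2p ≥ p.
By the pumping lemma, w = xyz with |xy| ≤ p and |y| > 0.
The first p characters of w are a's, so xy (and hence y) consists only of a's. Write y = a^k, 1 ≤ k ≤ p.
Consider xy^2z = a^{p+k} b^p. Since k ≥ 1, the a-count p+k exceeds the b-count p, so i ≤ j fails; thus xy^2z ∉ L.
This is a contradiction; hence L is not regular.

a^{p+k} b^p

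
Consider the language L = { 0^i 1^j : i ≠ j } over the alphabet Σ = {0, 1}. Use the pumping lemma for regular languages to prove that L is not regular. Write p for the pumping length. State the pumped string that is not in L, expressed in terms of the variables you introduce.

0^{p+p!} 1^{p+p!}

Suppose for contradiction that L is regular, and let p be the pumping length.
Choose w = 0^p 1^{p+p!}. Since p ≠ p+p!, w ∈ L; and |w| ≥ p.
By the pumping lemma, w = xyz with |xy| ≤ p and |y| ≥ 1.
The first p characters of w are 0's, so xy (and hence y) consists only of 0's. Write y = 0^k, 1 ≤ k ≤ p.
Since 1 ≤ k ≤ p, k divides p!; set t = 1 + p!/k. Then xy^t z has p + (p!/k)·k = p + p! copies of 0. Now the 0-count equals the 1-count, so i ≠ j fails. So xy^t z = 0^{p+p!} 1^{p+p!} ∉ L.
Contradiction. Therefore L is not regular.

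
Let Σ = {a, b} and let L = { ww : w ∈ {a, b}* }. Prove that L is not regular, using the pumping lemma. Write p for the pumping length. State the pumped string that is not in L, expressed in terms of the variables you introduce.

a^{p+k} b^p a^p b^p

Suppose for contradiction that L is regular, and let p be the pumping length.
Take w = a^p b^p a^p b^p = uu where u = a^pb^p; then w ∈ L and |w| = 4p ≥ p.
By the pumping lemma, w = xyz with |xy| ≤ p and y is nonempty.
Because |xy| ≤ p and w begins with p copies of a, we have y = a^k with 1 ≤ k ≤ p.
Pump with i = 2: xy^2z = a^{p+k} b^p a^p b^p, of length 4p+k. Suppose this equals vv. The string starts with a and ends with b, so v does too; thus the boundary between the two copies of v is a b→a transition. There is exactly one such transition, at position 2p+k, so |v| = 2p+k and |vv| = 4p+2k ≠ 4p+k since k ≥ 1. So xy^2z ∉ L.
Contradiction. Therefore L is not regular.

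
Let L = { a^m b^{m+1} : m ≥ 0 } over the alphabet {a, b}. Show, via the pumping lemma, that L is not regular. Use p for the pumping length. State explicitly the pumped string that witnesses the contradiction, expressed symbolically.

a^{p+k} b^{p+1}

Assume L is regular; let p be its pumping constant.
Choose w = a^p b^{p+1}, which is in L with |w| = 2p+1 ≥ p.
Write w = xyz as guaranteed by the lemma, with |xy| ≤ p and |y| > 0.
Since the first p symbols of w are all a's and |xy| ≤ p, y lies entirely in the leading a-block: y = a^k for some k with 1 ≤ k ≤ p.
Pump with i = 2: xy^2z = a^{p+k} b^{p+1}. For this to lie in L we would need p+1 = (p+k)+1, which forces k = 0. But k ≥ 1, so xy^2z ∉ L.
This contradicts the pumping lemma, so L is not regular.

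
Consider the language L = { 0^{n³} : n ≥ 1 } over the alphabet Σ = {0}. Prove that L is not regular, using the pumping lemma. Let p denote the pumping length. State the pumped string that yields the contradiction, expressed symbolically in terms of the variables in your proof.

Assume L is regular; let p be its pumping constant.
Take w = 0^{p³} ∈ L with |w| = p³ ≥ p.
Write w = xyz as guaranteed by the lemma, with |xy| ≤ p and |y| > 0.
Then y = 0^k for some k with 1 ≤ k ≤ p.
Pump with i = 2: xy^2z = 0^{p³+k}. Since 1 ≤ k ≤ p, p³ < p³+k ≤ p³+p < p³+3p²+3p+1 = (p+1)³, so p³+k is not a perfect cube. So xy^2z ∉ L.
This contradicts the pumping lemma, so L is not regular.

0^{p³+k}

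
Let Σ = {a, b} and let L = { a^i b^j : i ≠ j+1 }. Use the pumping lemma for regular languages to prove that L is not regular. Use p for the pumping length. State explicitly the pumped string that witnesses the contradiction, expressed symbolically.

a^{p+p!} b^{p+p!-1}

Toward a contradiction, assume L is regular with pumping length p.
Choose w = a^p b^{p+p!-1}. Since p ≠ (p+p!-1)+1 = p+p!, w ∈ L; and |w| ≥ p.
The pumping lemma gives a decomposition w = xyz where |xy| ≤ p and |y| ≥ 1.
Since the first p symbols of w are all a's and |xy| ≤ p, y lies entirely in the leading a-block: y = a^k for some k with 1 ≤ k ≤ p.
Since 1 ≤ k ≤ p, k divides p!; set t = 1 + p!/k. Then xy^t z has p + (p!/k)·k = p + p! copies of a. Now the a-count is p+p! and (b-count)+1 = (p+p!-1)+1 = p+p!, so i ≠ j+1 fails. So xy^t z = a^{p+p!} b^{p+p!-1} ∉ L.
This is a contradiction; hence L is not regular.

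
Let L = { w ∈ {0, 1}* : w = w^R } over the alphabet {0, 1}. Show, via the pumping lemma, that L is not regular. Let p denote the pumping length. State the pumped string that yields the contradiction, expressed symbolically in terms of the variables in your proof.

0^{p+k} 1 0^p

Suppose for contradiction that L is regular, and let p be the pumping length.
Take w = 0^p 1 0^p, a palindrome of length 2p+1 ≥ p.
The pumping lemma gives a decomposition w = xyz where |xy| ≤ p and y is nonempty.
Because |xy| ≤ p and w begins with p copies of 0, we have y = 0^k with 1 ≤ k ≤ p.
Pump with i = 2: xy^2z = 0^{p+k} 1 0^p. Its reverse is 0^p 1 0^{p+k}, which differs from xy^2z since k ≥ 1. So xy^2z is not a palindrome and xy^2z ∉ L.
This contradicts the pumping lemma, so L is not regular.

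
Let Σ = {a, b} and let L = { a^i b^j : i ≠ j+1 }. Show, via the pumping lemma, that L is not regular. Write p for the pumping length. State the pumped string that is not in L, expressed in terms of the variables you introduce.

Assume L is regular. Let p be the pumping length given by the pumping lemma.
Choose w = a^p b^{p+p!-1}. Since p ≠ (p+p!-1)+1 = p+p!, w ∈ L; and |w| ≥ p.
Write w = xyz as guaranteed by the lemma, with |xy| ≤ p and |y| > 0.
Since the first p symbols of w are all a's and |xy| ≤ p, y lies entirely in the leading a-block: y = a^k for some k with 1 ≤ k ≤ p.
Since 1 ≤ k ≤ p, k divides p!; set t = 1 + p!/k. Then xy^t z has p + (p!/k)·k = p + p! copies of a. Now the a-count is p+p! and (b-count)+1 = (p+p!-1)+1 = p+p!, so i ≠ j+1 fails. So xy^t z = a^{p+p!} b^{p+p!-1} ∉ L.
This contradicts the pumping lemma, so L is not regular.

a^{p+p!} b^{p+p!-1}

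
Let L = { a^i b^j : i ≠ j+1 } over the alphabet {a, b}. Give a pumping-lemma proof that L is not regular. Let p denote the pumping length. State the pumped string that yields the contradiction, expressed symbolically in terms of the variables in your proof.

Assume L is regular; let p be its pumping constant.
Choose w = a^p b^{p+p!-1}. Since p ≠ (p+p!-1)+1 = p+p!, w ∈ L; and |w| ≥ p.
By the pumping lemma, w = xyz with |xy| ≤ p and |y| > 0.
Because |xy| ≤ p and w begins with p copies of a, we have y = a^k with 1 ≤ k ≤ p.
Since 1 ≤ k ≤ p, k divides p!; set t = 1 + p!/k. Then xy^t z has p + (p!/k)·k = p + p! copies of a. Now the a-count is p+p! and (b-count)+1 = (p+p!-1)+1 = p+p!, so i ≠ j+1 fails. So xy^t z = a^{p+p!} b^{p+p!-1} ∉ L.
This is a contradiction; hence L is not regular.

a^{p+p!} b^{p+p!-1}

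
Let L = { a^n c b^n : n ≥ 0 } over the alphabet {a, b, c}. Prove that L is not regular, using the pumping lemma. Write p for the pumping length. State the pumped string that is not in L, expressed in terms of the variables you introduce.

a^{p+k} c b^p

Suppose for contradiction that L is regular, and let p be the pumping length.
Take w = a^p c b^p ∈ L with |w| = 2p+1 ≥ p.
The pumping lemma gives a decomposition w = xyz where |xy| ≤ p and |y| ≥ 1.
The first p characters of w are a's, so xy (and hence y) consists only of a's. Write y = a^k, 1 ≤ k ≤ p.
Pump with i = 2: xy^2z = a^{p+k} c b^p, which would require p+k = p. But k ≥ 1, so xy^2z ∉ L.
This is a contradiction; hence L is not regular.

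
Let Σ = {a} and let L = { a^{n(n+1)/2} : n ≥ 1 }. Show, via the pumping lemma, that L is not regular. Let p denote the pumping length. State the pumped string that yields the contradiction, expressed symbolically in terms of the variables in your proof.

a^{p(p+1)/2+k}

Assume L is regular. Let p be the pumping length given by the pumping lemma.
Take w = a^{p(p+1)/2} ∈ L with |w| = p(p+1)/2 ≥ p.
Write w = xyz as guaranteed by the lemma, with |xy| ≤ p and |y| > 0.
Then y = a^k for some k with 1 ≤ k ≤ p.
Pump with i = 2: xy^2z = a^{p(p+1)/2+k}. Since 1 ≤ k ≤ p, p(p+1)/2 < p(p+1)/2+k ≤ p(p+1)/2+p < (p+1)(p+2)/2, so p(p+1)/2+k is strictly between consecutive triangular numbers. So xy^2z ∉ L.
This contradicts the pumping lemma, so L is not regular.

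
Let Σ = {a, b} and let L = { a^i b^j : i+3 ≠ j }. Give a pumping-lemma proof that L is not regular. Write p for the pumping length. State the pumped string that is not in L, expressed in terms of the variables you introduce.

a^{p+p!} b^{p+p!+3}

Toward a contradiction, assume L is regular with pumping length p.
Choose w = a^p b^{p+p!+3}. Since p ≠ (p+p!+3)-3 = p+p!, w ∈ L; and |w| ≥ p.
The pumping lemma gives a decomposition w = xyz where |xy| ≤ p and |y| ≥ 1.
The first p characters of w are a's, so xy (and hence y) consists only of a's. Write y = a^k, 1 ≤ k ≤ p.
Since 1 ≤ k ≤ p, k divides p!; set t = 1 + p!/k. Then xy^t z has p + (p!/k)·k = p + p! copies of a. Now the a-count is p+p! and (b-count)-3 = (p+p!+3)-3 = p+p!, so i+3 ≠ j fails. So xy^t z = a^{p+p!} b^{p+p!+3} ∉ L.
This is a contradiction; hence L is not regular.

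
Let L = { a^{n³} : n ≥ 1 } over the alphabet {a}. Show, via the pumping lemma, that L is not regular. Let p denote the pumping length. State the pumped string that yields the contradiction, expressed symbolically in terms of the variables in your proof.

Toward a contradiction, assume L is regular with pumping length p.
Take w = a^{p³} ∈ L with |w| = p³ ≥ p.
Write w = xyz as guaranteed by the lemma, with |xy| ≤ p and y is nonempty.
Then y = a^k for some k with 1 ≤ k ≤ p.
Pump with i = 2: xy^2z = a^{p³+k}. Since 1 ≤ k ≤ p, p³ < p³+k ≤ p³+p < p³+3p²+3p+1 = (p+1)³, so p³+k is not a perfect cube. So xy^2z ∉ L.
This is a contradiction; hence L is not regular.

a^{p³+k}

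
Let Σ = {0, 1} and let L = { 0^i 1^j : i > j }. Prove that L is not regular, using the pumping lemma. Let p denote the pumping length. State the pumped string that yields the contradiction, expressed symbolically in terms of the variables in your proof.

Suppose for contradiction that L is regular, and let p be the pumping length.
Choose w = 0^{p+1} 1^p ∈ L, with |w| = 2p+1 ≥ p.
Write w = xyz as guaranteed by the lemma, with |xy| ≤ p and |y| ≥ 1.
Since the first p symbols of w are all 0's and |xy| ≤ p, y lies entirely in the leading 0-block: y = 0^k for some k with 1 ≤ k ≤ p.
Consider xy^0z = xz = 0^{p+1-k} 1^p. Since k ≥ 1, the 0-count p+1-k is at most p, so i > j fails; thus xz ∉ L.
Contradiction. Therefore L is not regular.

0^{p+1-k} 1^p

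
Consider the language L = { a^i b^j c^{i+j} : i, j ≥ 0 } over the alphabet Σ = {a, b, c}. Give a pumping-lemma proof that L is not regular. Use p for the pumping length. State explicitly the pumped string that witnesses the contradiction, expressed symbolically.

Assume L is regular. Let p be the pumping length given by the pumping lemma.
Take w = a^p b^p c^{2p} ∈ L (with i=j=p, i+j=2p), |w| = 4p ≥ p.
The pumping lemma gives a decomposition w = xyz where |xy| ≤ p and |y| > 0.
The first p characters of w are a's, so xy (and hence y) consists only of a's. Write y = a^k, 1 ≤ k ≤ p.
Consider xy^2z = a^{p+k} b^p c^{2p}. Now the a- and b-counts sum to 2p+k, but the c-count is 2p ≠ 2p+k. So xy^2z ∉ L.
This is a contradiction; hence L is not regular.

a^{p+k} b^p c^{2p}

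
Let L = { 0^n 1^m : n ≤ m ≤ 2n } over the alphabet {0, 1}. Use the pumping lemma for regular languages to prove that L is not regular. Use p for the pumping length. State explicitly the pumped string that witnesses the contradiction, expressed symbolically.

0^{p+k} 1^p

Assume L is regular. Let p be the pumping length given by the pumping lemma.
Take w = 0^p 1^p ∈ L (since p ≤ p ≤ 2p), with |w| = 2p ≥ p.
Write w = xyz as guaranteed by the lemma, with |xy| ≤ p and |y| ≥ 1.
Since the first p symbols of w are all 0's and |xy| ≤ p, y lies entirely in the leading 0-block: y = 0^k for some k with 1 ≤ k ≤ p.
Pump with i = 2: xy^2z = 0^{p+k} 1^p. Now n = p+k > p = m, so the condition n ≤ m fails. Thus xy^2z ∉ L.
Contradiction. Therefore L is not regular.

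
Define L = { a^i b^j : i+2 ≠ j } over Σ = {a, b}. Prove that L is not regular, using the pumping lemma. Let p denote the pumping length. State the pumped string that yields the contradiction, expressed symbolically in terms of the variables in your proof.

a^{p+p!} b^{p+p!+2}

Suppose for contradiction that L is regular, and let p be the pumping length.
Choose w = a^p b^{p+p!+2}. Since p ≠ (p+p!+2)-2 = p+p!, w ∈ L; and |w| ≥ p.
The pumping lemma gives a decomposition w = xyz where |xy| ≤ p and |y| ≥ 1.
The first p characters of w are a's, so xy (and hence y) consists only of a's. Write y = a^k, 1 ≤ k ≤ p.
Since 1 ≤ k ≤ p, k divides p!; set t = 1 + p!/k. Then xy^t z has p + (p!/k)·k = p + p! copies of a. Now the a-count is p+p! and (b-count)-2 = (p+p!+2)-2 = p+p!, so i+2 ≠ j fails. So xy^t z = a^{p+p!} b^{p+p!+2} ∉ L.
This is a contradiction; hence L is not regular.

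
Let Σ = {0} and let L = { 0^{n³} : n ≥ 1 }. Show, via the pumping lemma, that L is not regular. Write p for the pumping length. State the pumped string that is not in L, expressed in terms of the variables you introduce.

0^{p³+k}

Assume L is regular; let p be its pumping constant.
Take w = 0^{p³} ∈ L with |w| = p³ ≥ p.
Write w = xyz as guaranteed by the lemma, with |xy| ≤ p and |y| > 0.
Then y = 0^k for some k with 1 ≤ k ≤ p.
Pump with i = 2: xy^2z = 0^{p³+k}. Since 1 ≤ k ≤ p, p³ < p³+k ≤ p³+p < p³+3p²+3p+1 = (p+1)³, so p³+k is not a perfect cube. So xy^2z ∉ L.
This is a contradiction; hence L is not regular.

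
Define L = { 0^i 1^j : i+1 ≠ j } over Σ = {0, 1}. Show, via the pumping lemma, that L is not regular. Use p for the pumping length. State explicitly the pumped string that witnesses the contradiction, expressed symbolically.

Suppose for contradiction that L is regular, and let p be the pumping length.
Choose w = 0^p 1^{p+p!+1}. Since p ≠ (p+p!+1)-1 = p+p!, w ∈ L; and |w| ≥ p.
The pumping lemma gives a decomposition w = xyz where |xy| ≤ p and |y| > 0.
Because |xy| ≤ p and w begins with p copies of 0, we have y = 0^k with 1 ≤ k ≤ p.
Since 1 ≤ k ≤ p, k divides p!; set t = 1 + p!/k. Then xy^t z has p + (p!/k)·k = p + p! copies of 0. Now the 0-count is p+p! and (1-count)-1 = (p+p!+1)-1 = p+p!, so i+1 ≠ j fails. So xy^t z = 0^{p+p!} 1^{p+p!+1} ∉ L.
Contradiction. Therefore L is not regular.

0^{p+p!} 1^{p+p!+1}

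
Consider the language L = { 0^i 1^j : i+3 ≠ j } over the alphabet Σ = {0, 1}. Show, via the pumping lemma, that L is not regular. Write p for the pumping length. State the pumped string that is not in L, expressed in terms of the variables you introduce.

Assume L is regular; let p be its pumping constant.
Choose w = 0^p 1^{p+p!+3}. Since p ≠ (p+p!+3)-3 = p+p!, w ∈ L; and |w| ≥ p.
By the pumping lemma, w = xyz with |xy| ≤ p and |y| > 0.
Because |xy| ≤ p and w begins with p copies of 0, we have y = 0^k with 1 ≤ k ≤ p.
Since 1 ≤ k ≤ p, k divides p!; set t = 1 + p!/k. Then xy^t z has p + (p!/k)·k = p + p! copies of 0. Now the 0-count is p+p! and (1-count)-3 = (p+p!+3)-3 = p+p!, so i+3 ≠ j fails. So xy^t z = 0^{p+p!} 1^{p+p!+3} ∉ L.
This is a contradiction; hence L is not regular.

0^{p+p!} 1^{p+p!+3}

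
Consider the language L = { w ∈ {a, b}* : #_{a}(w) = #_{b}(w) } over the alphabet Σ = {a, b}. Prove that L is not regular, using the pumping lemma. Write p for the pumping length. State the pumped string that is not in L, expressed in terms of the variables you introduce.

Suppose for contradiction that L is regular, and let p be the pumping length.
Choose w = a^p b^p ∈ L with |w| = 2p ≥ p.
The pumping lemma gives a decomposition w = xyz where |xy| ≤ p and |y| > 0.
Because |xy| ≤ p and w begins with p copies of a, we have y = a^k with 1 ≤ k ≤ p.
Pump with i = 2: xy^2z = a^{p+k} b^p has p+k occurrences of a but only p of b. Since k ≥ 1 the counts differ, so xy^2z ∉ L.
This contradicts the pumping lemma, so L is not regular.

a^{p+k} b^p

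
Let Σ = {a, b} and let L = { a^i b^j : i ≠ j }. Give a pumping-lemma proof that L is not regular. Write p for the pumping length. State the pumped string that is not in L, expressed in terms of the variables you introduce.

Assume L is regular; let p be its pumping constant.
Choose w = a^p b^{p+p!}. Since p ≠ p+p!, w ∈ L; and |w| ≥ p.
The pumping lemma gives a decomposition w = xyz where |xy| ≤ p and y is nonempty.
Since the first p symbols of w are all a's and |xy| ≤ p, y lies entirely in the leading a-block: y = a^k for some k with 1 ≤ k ≤ p.
Since 1 ≤ k ≤ p, k divides p!; set t = 1 + p!/k. Then xy^t z has p + (p!/k)·k = p + p! copies of a. Now the a-count equals the b-count, so i ≠ j fails. So xy^t z = a^{p+p!} b^{p+p!} ∉ L.
Contradiction. Therefore L is not regular.

a^{p+p!} b^{p+p!}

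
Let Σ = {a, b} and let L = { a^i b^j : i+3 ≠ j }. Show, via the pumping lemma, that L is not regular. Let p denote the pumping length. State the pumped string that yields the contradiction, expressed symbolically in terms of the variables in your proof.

a^{p+p!} b^{p+p!+3}

Suppose for contradiction that L is regular, and let p be the pumping length.
Choose w = a^p b^{p+p!+3}. Since p ≠ (p+p!+3)-3 = p+p!, w ∈ L; and |w| ≥ p.
The pumping lemma gives a decomposition w = xyz where |xy| ≤ p and y is nonempty.
The first p characters of w are a's, so xy (and hence y) consists only of a's. Write y = a^k, 1 ≤ k ≤ p.
Since 1 ≤ k ≤ p, k divides p!; set t = 1 + p!/k. Then xy^t z has p + (p!/k)·k = p + p! copies of a. Now the a-count is p+p! and (b-count)-3 = (p+p!+3)-3 = p+p!, so i+3 ≠ j fails. So xy^t z = a^{p+p!} b^{p+p!+3} ∉ L.
Contradiction. Therefore L is not regular.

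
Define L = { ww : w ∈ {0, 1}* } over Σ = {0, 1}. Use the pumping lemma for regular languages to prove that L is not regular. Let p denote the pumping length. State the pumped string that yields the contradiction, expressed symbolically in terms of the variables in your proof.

Assume L is regular; let p be its pumping constant.
Take w = 0^p 1^p 0^p 1^p = uu where u = 0^p1^p; then w ∈ L and |w| = 4p ≥ p.
By the pumping lemma, w = xyz with |xy| ≤ p and y is nonempty.
The first p characters of w are 0's, so xy (and hence y) consists only of 0's. Write y = 0^k, 1 ≤ k ≤ p.
Pump with i = 2: xy^2z = 0^{p+k} 1^p 0^p 1^p, of length 4p+k. Suppose this equals vv. The string starts with 0 and ends with 1, so v does too; thus the boundary between the two copies of v is a 1→0 transition. There is exactly one such transition, at position 2p+k, so |v| = 2p+k and |vv| = 4p+2k ≠ 4p+k since k ≥ 1. So xy^2z ∉ L.
Contradiction. Therefore L is not regular.

0^{p+k} 1^p 0^p 1^p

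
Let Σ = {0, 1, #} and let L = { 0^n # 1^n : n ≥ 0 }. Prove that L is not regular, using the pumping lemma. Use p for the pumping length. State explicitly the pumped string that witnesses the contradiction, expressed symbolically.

Suppose for contradiction that L is regular, and let p be the pumping length.
Take w = 0^p # 1^p ∈ L with |w| = 2p+1 ≥ p.
By the pumping lemma, w = xyz with |xy| ≤ p and |y| > 0.
The first p characters of w are 0's, so xy (and hence y) consists only of 0's. Write y = 0^k, 1 ≤ k ≤ p.
Pump with i = 2: xy^2z = 0^{p+k} # 1^p, which would require p+k = p. But k ≥ 1, so xy^2z ∉ L.
This is a contradiction; hence L is not regular.

0^{p+k} # 1^p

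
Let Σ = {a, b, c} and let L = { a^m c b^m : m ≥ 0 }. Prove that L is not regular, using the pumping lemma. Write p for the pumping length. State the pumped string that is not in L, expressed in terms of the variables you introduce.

Assume L is regular; let p be its pumping constant.
Take w = a^p c b^p ∈ L with |w| = 2p+1 ≥ p.
The pumping lemma gives a decomposition w = xyz where |xy| ≤ p and |y| > 0.
Because |xy| ≤ p and w begins with p copies of a, we have y = a^k with 1 ≤ k ≤ p.
Pump with i = 2: xy^2z = a^{p+k} c b^p, which would require p+k = p. But k ≥ 1, so xy^2z ∉ L.
This is a contradiction; hence L is not regular.

a^{p+k} c b^p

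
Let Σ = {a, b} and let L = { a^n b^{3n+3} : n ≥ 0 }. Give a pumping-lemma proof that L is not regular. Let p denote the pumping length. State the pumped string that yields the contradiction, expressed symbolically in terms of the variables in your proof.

Assume L is regular; let p be its pumping constant.
Choose w = a^p b^{3p+3}, which is in L with |w| = 4p+3 ≥ p.
The pumping lemma gives a decomposition w = xyz where |xy| ≤ p and |y| ≥ 1.
Because |xy| ≤ p and w begins with p copies of a, we have y = a^k with 1 ≤ k ≤ p.
Pump with i = 2: xy^2z = a^{p+k} b^{3p+3}. For this to lie in L we would need 3p+3 = 3(p+k)+3, which forces k = 0. But k ≥ 1, so xy^2z ∉ L.
Contradiction. Therefore L is not regular.

a^{p+k} b^{3p+3}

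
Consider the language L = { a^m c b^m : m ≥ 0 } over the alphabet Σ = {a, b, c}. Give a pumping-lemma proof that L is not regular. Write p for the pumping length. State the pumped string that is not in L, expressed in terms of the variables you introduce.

a^{p+k} c b^p

Suppose for contradiction that L is regular, and let p be the pumping length.
Take w = a^p c b^p ∈ L with |w| = 2p+1 ≥ p.
Write w = xyz as guaranteed by the lemma, with |xy| ≤ p and y is nonempty.
The first p characters of w are a's, so xy (and hence y) consists only of a's. Write y = a^k, 1 ≤ k ≤ p.
Pump with i = 2: xy^2z = a^{p+k} c b^p, which would require p+k = p. But k ≥ 1, so xy^2z ∉ L.
Contradiction. Therefore L is not regular.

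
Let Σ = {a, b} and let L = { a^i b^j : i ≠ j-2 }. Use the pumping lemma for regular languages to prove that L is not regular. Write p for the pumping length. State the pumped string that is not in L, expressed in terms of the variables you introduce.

a^{p+p!} b^{p+p!+2}

Suppose for contradiction that L is regular, and let p be the pumping length.
Choose w = a^p b^{p+p!+2}. Since p ≠ (p+p!+2)-2 = p+p!, w ∈ L; and |w| ≥ p.
By the pumping lemma, w = xyz with |xy| ≤ p and |y| ≥ 1.
Since the first p symbols of w are all a's and |xy| ≤ p, y lies entirely in the leading a-block: y = a^k for some k with 1 ≤ k ≤ p.
Since 1 ≤ k ≤ p, k divides p!; set t = 1 + p!/k. Then xy^t z has p + (p!/k)·k = p + p! copies of a. Now the a-count is p+p! and (b-count)-2 = (p+p!+2)-2 = p+p!, so i ≠ j-2 fails. So xy^t z = a^{p+p!} b^{p+p!+2} ∉ L.
Contradiction. Therefore L is not regular.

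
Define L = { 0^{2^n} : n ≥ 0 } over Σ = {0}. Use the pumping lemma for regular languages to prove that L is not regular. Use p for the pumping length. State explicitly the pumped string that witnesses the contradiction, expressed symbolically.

Assume L is regular. Let p be the pumping length given by the pumping lemma.
Take w = 0^{2^p} ∈ L with |w| = 2^p ≥ p.
The pumping lemma gives a decomposition w = xyz where |xy| ≤ p and |y| > 0.
Then y = 0^k for some k with 1 ≤ k ≤ p.
Pump with i = 2: xy^2z = 0^{2^p+k}. Since 1 ≤ k ≤ p < 2^p, we have 2^p < 2^p+k < 2^{p+1}, so 2^p+k is not a power of 2. So xy^2z ∉ L.
This contradicts the pumping lemma, so L is not regular.

0^{2^p+k}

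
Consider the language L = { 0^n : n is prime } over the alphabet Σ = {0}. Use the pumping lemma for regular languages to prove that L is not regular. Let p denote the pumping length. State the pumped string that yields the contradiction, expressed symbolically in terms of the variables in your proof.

Assume L is regular. Let p be the pumping length given by the pumping lemma.
Let q be a prime with q ≥ p+2 (infinitely many primes exist), and take w = 0^q ∈ L with |w| = q ≥ p.
The pumping lemma gives a decomposition w = xyz where |xy| ≤ p and y is nonempty.
Then y = 0^k for some k with 1 ≤ k ≤ p.
Since 1 ≤ k ≤ p, |xz| = q-k. Pump with i = q+1: |xy^{q+1}z| = (q-k)+(q+1)k = q+qk = q(1+k), which is composite (both factors ≥ 2). So xy^{q+1}z = 0^{q(1+k)} ∉ L.
Contradiction. Therefore L is not regular.

0^{q(1+k)}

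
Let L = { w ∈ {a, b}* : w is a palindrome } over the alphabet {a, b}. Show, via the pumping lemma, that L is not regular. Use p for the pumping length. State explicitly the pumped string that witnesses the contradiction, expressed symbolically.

a^{p+k} b a^p

Assume L is regular; let p be its pumping constant.
Take w = a^p b a^p, a palindrome of length 2p+1 ≥ p.
Write w = xyz as guaranteed by the lemma, with |xy| ≤ p and |y| > 0.
The first p characters of w are a's, so xy (and hence y) consists only of a's. Write y = a^k, 1 ≤ k ≤ p.
Pump with i = 2: xy^2z = a^{p+k} b a^p. Its reverse is a^p b a^{p+k}, which differs from xy^2z since k ≥ 1. So xy^2z is not a palindrome and xy^2z ∉ L.
This contradicts the pumping lemma, so L is not regular.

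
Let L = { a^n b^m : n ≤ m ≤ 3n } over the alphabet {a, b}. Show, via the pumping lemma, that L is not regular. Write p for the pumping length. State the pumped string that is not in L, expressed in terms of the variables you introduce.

a^{p+k} b^p

Toward a contradiction, assume L is regular with pumping length p.
Take w = a^p b^p ∈ L (since p ≤ p ≤ 3p), with |w| = 2p ≥ p.
Write w = xyz as guaranteed by the lemma, with |xy| ≤ p and |y| > 0.
The first p characters of w are a's, so xy (and hence y) consists only of a's. Write y = a^k, 1 ≤ k ≤ p.
Pump with i = 2: xy^2z = a^{p+k} b^p. Now n = p+k > p = m, so the condition n ≤ m fails. Thus xy^2z ∉ L.
Contradiction. Therefore L is not regular.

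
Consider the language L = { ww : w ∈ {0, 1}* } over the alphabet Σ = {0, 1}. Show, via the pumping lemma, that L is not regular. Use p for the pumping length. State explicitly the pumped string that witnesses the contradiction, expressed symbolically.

Toward a contradiction, assume L is regular with pumping length p.
Take w = 0^p 1^p 0^p 1^p = uu where u = 0^p1^p; then w ∈ L and |w| = 4p ≥ p.
The pumping lemma gives a decomposition w = xyz where |xy| ≤ p and |y| ≥ 1.
The first p characters of w are 0's, so xy (and hence y) consists only of 0's. Write y = 0^k, 1 ≤ k ≤ p.
Pump with i = 2: xy^2z = 0^{p+k} 1^p 0^p 1^p, of length 4p+k. Suppose this equals vv. The string starts with 0 and ends with 1, so v does too; thus the boundary between the two copies of v is a 1→0 transition. There is exactly one such transition, at position 2p+k, so |v| = 2p+k and |vv| = 4p+2k ≠ 4p+k since k ≥ 1. So xy^2z ∉ L.
Contradiction. Therefore L is not regular.

0^{p+k} 1^p 0^p 1^p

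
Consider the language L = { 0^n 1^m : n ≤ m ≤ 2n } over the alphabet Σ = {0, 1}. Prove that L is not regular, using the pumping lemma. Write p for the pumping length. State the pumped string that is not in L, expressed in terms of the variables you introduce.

Toward a contradiction, assume L is regular with pumping length p.
Take w = 0^p 1^p ∈ L (since p ≤ p ≤ 2p), with |w| = 2p ≥ p.
By the pumping lemma, w = xyz with |xy| ≤ p and y is nonempty.
Since the first p symbols of w are all 0's and |xy| ≤ p, y lies entirely in the leading 0-block: y = 0^k for some k with 1 ≤ k ≤ p.
Pump with i = 2: xy^2z = 0^{p+k} 1^p. Now n = p+k > p = m, so the condition n ≤ m fails. Thus xy^2z ∉ L.
This is a contradiction; hence L is not regular.

0^{p+k} 1^p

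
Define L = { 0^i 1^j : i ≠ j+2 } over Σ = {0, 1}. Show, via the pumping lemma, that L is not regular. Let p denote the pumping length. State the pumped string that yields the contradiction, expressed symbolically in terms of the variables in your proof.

Assume L is regular. Let p be the pumping length given by the pumping lemma.
Choose w = 0^p 1^{p+p!-2}. Since p ≠ (p+p!-2)+2 = p+p!, w ∈ L; and |w| ≥ p.
The pumping lemma gives a decomposition w = xyz where |xy| ≤ p and |y| ≥ 1.
Because |xy| ≤ p and w begins with p copies of 0, we have y = 0^k with 1 ≤ k ≤ p.
Since 1 ≤ k ≤ p, k divides p!; set t = 1 + p!/k. Then xy^t z has p + (p!/k)·k = p + p! copies of 0. Now the 0-count is p+p! and (1-count)+2 = (p+p!-2)+2 = p+p!, so i ≠ j+2 fails. So xy^t z = 0^{p+p!} 1^{p+p!-2} ∉ L.
Contradiction. Therefore L is not regular.

0^{p+p!} 1^{p+p!-2}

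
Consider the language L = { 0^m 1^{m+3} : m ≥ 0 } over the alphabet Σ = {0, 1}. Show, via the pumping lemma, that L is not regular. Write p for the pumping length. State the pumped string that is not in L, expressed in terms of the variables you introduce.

0^{p+k} 1^{p+3}

Toward a contradiction, assume L is regular with pumping length p.
Let w = 0^p 1^{p+3} ∈ L; note |w| = 2p+3 ≥ p.
The pumping lemma gives a decomposition w = xyz where |xy| ≤ p and |y| ≥ 1.
Because |xy| ≤ p and w begins with p copies of 0, we have y = 0^k with 1 ≤ k ≤ p.
Pump with i = 2: xy^2z = 0^{p+k} 1^{p+3}. For this to lie in L we would need p+3 = (p+k)+3, which forces k = 0. But k ≥ 1, so xy^2z ∉ L.
This contradicts the pumping lemma, so L is not regular.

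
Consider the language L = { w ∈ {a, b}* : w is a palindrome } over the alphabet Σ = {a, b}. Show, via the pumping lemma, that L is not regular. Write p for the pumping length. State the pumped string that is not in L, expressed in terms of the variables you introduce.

Toward a contradiction, assume L is regular with pumping length p.
Take w = a^p b a^p, a palindrome of length 2p+1 ≥ p.
Write w = xyz as guaranteed by the lemma, with |xy| ≤ p and y is nonempty.
Since the first p symbols of w are all a's and |xy| ≤ p, y lies entirely in the leading a-block: y = a^k for some k with 1 ≤ k ≤ p.
Pump with i = 2: xy^2z = a^{p+k} b a^p. Its reverse is a^p b a^{p+k}, which differs from xy^2z since k ≥ 1. So xy^2z is not a palindrome and xy^2z ∉ L.
Contradiction. Therefore L is not regular.

a^{p+k} b a^p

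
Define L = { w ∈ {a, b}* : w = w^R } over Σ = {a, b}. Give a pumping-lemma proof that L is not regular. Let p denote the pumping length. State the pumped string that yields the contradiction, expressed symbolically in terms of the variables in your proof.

Toward a contradiction, assume L is regular with pumping length p.
Take w = a^p b a^p, a palindrome of length 2p+1 ≥ p.
Write w = xyz as guaranteed by the lemma, with |xy| ≤ p and y is nonempty.
Since the first p symbols of w are all a's and |xy| ≤ p, y lies entirely in the leading a-block: y = a^k for some k with 1 ≤ k ≤ p.
Pump with i = 2: xy^2z = a^{p+k} b a^p. Its reverse is a^p b a^{p+k}, which differs from xy^2z since k ≥ 1. So xy^2z is not a palindrome and xy^2z ∉ L.
Contradiction. Therefore L is not regular.

a^{p+k} b a^p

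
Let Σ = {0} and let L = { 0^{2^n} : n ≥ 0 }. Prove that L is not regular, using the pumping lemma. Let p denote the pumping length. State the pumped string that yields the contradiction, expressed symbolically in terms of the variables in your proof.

0^{2^p+k}

Assume L is regular. Let p be the pumping length given by the pumping lemma.
Take w = 0^{2^p} ∈ L with |w| = 2^p ≥ p.
By the pumping lemma, w = xyz with |xy| ≤ p and y is nonempty.
Then y = 0^k for some k with 1 ≤ k ≤ p.
Pump with i = 2: xy^2z = 0^{2^p+k}. Since 1 ≤ k ≤ p < 2^p, we have 2^p < 2^p+k < 2^{p+1}, so 2^p+k is not a power of 2. So xy^2z ∉ L.
This is a contradiction; hence L is not regular.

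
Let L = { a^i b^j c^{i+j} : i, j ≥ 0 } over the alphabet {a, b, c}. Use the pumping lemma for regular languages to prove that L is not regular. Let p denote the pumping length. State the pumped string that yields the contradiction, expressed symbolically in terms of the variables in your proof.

a^{p+k} b^p c^{2p}

Assume L is regular. Let p be the pumping length given by the pumping lemma.
Take w = a^p b^p c^{2p} ∈ L (with i=j=p, i+j=2p), |w| = 4p ≥ p.
By the pumping lemma, w = xyz with |xy| ≤ p and |y| ≥ 1.
Since the first p symbols of w are all a's and |xy| ≤ p, y lies entirely in the leading a-block: y = a^k for some k with 1 ≤ k ≤ p.
Consider xy^2z = a^{p+k} b^p c^{2p}. Now the a- and b-counts sum to 2p+k, but the c-count is 2p ≠ 2p+k. So xy^2z ∉ L.
This is a contradiction; hence L is not regular.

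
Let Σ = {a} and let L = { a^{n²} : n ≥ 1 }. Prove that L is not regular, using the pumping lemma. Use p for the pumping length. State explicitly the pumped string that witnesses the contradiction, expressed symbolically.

a^{p²+k}

Assume L is regular; let p be its pumping constant.
Take w = a^{p²} ∈ L with |w| = p² ≥ p.
Write w = xyz as guaranteed by the lemma, with |xy| ≤ p and |y| > 0.
Then y = a^k for some k with 1 ≤ k ≤ p.
Pump with i = 2: xy^2z = a^{p²+k}. Since 1 ≤ k ≤ p, p² < p²+k ≤ p²+p < (p+1)², so p²+k lies strictly between consecutive squares and is not a perfect square. So xy^2z ∉ L.
This is a contradiction; hence L is not regular.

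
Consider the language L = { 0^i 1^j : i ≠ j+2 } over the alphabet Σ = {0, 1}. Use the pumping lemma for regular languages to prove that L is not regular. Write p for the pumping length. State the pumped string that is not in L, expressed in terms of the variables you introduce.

Toward a contradiction, assume L is regular with pumping length p.
Choose w = 0^p 1^{p+p!-2}. Since p ≠ (p+p!-2)+2 = p+p!, w ∈ L; and |w| ≥ p.
The pumping lemma gives a decomposition w = xyz where |xy| ≤ p and y is nonempty.
The first p characters of w are 0's, so xy (and hence y) consists only of 0's. Write y = 0^k, 1 ≤ k ≤ p.
Since 1 ≤ k ≤ p, k divides p!; set t = 1 + p!/k. Then xy^t z has p + (p!/k)·k = p + p! copies of 0. Now the 0-count is p+p! and (1-count)+2 = (p+p!-2)+2 = p+p!, so i ≠ j+2 fails. So xy^t z = 0^{p+p!} 1^{p+p!-2} ∉ L.
This is a contradiction; hence L is not regular.

0^{p+p!} 1^{p+p!-2}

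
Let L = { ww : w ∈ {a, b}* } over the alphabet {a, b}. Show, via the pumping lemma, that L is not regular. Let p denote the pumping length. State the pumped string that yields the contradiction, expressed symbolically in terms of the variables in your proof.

a^{p+k} b^p a^p b^p

Toward a contradiction, assume L is regular with pumping length p.
Take w = a^p b^p a^p b^p = uu where u = a^pb^p; then w ∈ L and |w| = 4p ≥ p.
Write w = xyz as guaranteed by the lemma, with |xy| ≤ p and |y| > 0.
The first p characters of w are a's, so xy (and hence y) consists only of a's. Write y = a^k, 1 ≤ k ≤ p.
Pump with i = 2: xy^2z = a^{p+k} b^p a^p b^p, of length 4p+k. Suppose this equals vv. The string starts with a and ends with b, so v does too; thus the boundary between the two copies of v is a b→a transition. There is exactly one such transition, at position 2p+k, so |v| = 2p+k and |vv| = 4p+2k ≠ 4p+k since k ≥ 1. So xy^2z ∉ L.
Contradiction. Therefore L is not regular.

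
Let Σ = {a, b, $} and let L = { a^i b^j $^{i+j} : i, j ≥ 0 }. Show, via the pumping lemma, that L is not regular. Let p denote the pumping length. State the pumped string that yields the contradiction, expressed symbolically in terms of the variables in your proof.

a^{p+k} b^p $^{2p}

Assume L is regular; let p be its pumping constant.
Take w = a^p b^p $^{2p} ∈ L (with i=j=p, i+j=2p), |w| = 4p ≥ p.
The pumping lemma gives a decomposition w = xyz where |xy| ≤ p and y is nonempty.
Since the first p symbols of w are all a's and |xy| ≤ p, y lies entirely in the leading a-block: y = a^k for some k with 1 ≤ k ≤ p.
Consider xy^2z = a^{p+k} b^p $^{2p}. Now the a- and b-counts sum to 2p+k, but the $-count is 2p ≠ 2p+k. So xy^2z ∉ L.
Contradiction. Therefore L is not regular.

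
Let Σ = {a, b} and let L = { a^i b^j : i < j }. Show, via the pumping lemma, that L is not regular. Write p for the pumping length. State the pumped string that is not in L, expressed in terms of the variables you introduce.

Assume L is regular; let p be its pumping constant.
Choose w = a^p b^{p+1} ∈ L, with |w| = 2p+1 ≥ p.
The pumping lemma gives a decomposition w = xyz where |xy| ≤ p and |y| ≥ 1.
The first p characters of w are a's, so xy (and hence y) consists only of a's. Write y = a^k, 1 ≤ k ≤ p.
Consider xy^2z = a^{p+k} b^{p+1}. Since k ≥ 1, the a-count p+k is at least p+1, so i < j fails; thus xy^2z ∉ L.
Contradiction. Therefore L is not regular.

a^{p+k} b^{p+1}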